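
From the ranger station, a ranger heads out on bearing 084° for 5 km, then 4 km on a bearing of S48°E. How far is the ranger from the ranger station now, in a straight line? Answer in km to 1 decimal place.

Leg 1 (084°, 5 km): east 5 sin 84° = 4.97, north 5 cos 84° = 0.52
Leg 2 (S48°E, 4 km): east 4 sin 132° = 2.97, north 4 cos 132° = -2.68
Net: 7.95 east, -2.15 north. Distance = √((7.95)² + (-2.15)²) = 8.232 km.

8.2 km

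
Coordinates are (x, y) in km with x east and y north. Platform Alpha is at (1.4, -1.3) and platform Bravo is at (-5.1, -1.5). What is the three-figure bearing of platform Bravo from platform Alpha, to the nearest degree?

Δeast = -5.1 − 1.4 = -6.50; Δnorth = -1.5 − -1.3 = -0.20.
Bearing = atan2(Δeast, Δnorth) mod 360° = 268.24° ≈ 268°.

268°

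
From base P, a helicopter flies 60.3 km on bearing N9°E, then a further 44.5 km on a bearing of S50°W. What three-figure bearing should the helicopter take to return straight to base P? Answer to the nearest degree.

Leg 1 (N9°E, 60.3 km): east 60.3 sin 9° = 9.43, north 60.3 cos 9° = 59.56
Leg 2 (S50°W, 44.5 km): east 44.5 sin 230° = -34.09, north 44.5 cos 230° = -28.60
Net displacement: -24.66 east, 30.95 north. Direction back to start is (24.66, -30.95): bearing = atan2(24.66, -30.95) mod 360° = 141.46° ≈ 141°.

141°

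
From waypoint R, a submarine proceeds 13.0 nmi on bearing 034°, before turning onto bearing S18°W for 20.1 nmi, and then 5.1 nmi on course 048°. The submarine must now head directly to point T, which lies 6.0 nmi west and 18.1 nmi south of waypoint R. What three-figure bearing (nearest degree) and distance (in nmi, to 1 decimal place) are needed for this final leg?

219°, 17.1 nmi

Leg 1 (034°, 13.0 nmi): east 13.0 sin 34° = 7.27, north 13.0 cos 34° = 10.78
Leg 2 (S18°W, 20.1 nmi): east 20.1 sin 198° = -6.21, north 20.1 cos 198° = -19.12
Leg 3 (048°, 5.1 nmi): east 5.1 sin 48° = 3.79, north 5.1 cos 48° = 3.41
Current position: (4.85, -4.93). Target: (-6.0, -18.1). Remaining: Δeast = -10.85, Δnorth = -13.17.
Bearing = atan2(-10.85, -13.17) mod 360° = 219.47°; distance = √((-10.85)² + (-13.17)²) = 17.066 nmi.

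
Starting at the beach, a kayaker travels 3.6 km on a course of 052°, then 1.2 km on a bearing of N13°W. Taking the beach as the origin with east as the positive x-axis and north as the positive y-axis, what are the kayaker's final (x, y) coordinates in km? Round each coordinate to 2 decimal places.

(2.57, 3.39)

Leg 1 (052°, 3.6 km): east 3.6 sin 52° = 2.84, north 3.6 cos 52° = 2.22
Leg 2 (N13°W, 1.2 km): east 1.2 sin 347° = -0.27, north 1.2 cos 347° = 1.17
Summing: 2.57 km east, 3.39 km north → (2.57, 3.39).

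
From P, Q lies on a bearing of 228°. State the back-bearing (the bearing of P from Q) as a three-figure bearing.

Back-bearing = 228° − 180° = 048°.

048°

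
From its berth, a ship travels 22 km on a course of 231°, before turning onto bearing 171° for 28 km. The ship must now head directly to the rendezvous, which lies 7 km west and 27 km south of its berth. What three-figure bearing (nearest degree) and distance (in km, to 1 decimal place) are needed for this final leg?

022°, 15.6 km

Leg 1 (231°, 22 km): east 22 sin 231° = -17.10, north 22 cos 231° = -13.85
Leg 2 (171°, 28 km): east 28 sin 171° = 4.38, north 28 cos 171° = -27.66
Current position: (-12.72, -41.50). Target: (-7, -27). Remaining: Δeast = 5.72, Δnorth = 14.50.
Bearing = atan2(5.72, 14.50) mod 360° = 21.52°; distance = √((5.72)² + (14.50)²) = 15.587 km.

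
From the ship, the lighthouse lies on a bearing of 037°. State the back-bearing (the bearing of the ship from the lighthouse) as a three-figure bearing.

Back-bearing = 037° + 180° = 217°.

217°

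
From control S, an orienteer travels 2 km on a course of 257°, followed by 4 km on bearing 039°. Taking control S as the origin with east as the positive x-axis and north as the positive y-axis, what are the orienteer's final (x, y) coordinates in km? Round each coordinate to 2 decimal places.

Leg 1 (257°, 2 km): east 2 sin 257° = -1.95, north 2 cos 257° = -0.45
Leg 2 (039°, 4 km): east 4 sin 39° = 2.52, north 4 cos 39° = 3.11
Summing: 0.57 km east, 2.66 km north → (0.57, 2.66).

(0.57, 2.66)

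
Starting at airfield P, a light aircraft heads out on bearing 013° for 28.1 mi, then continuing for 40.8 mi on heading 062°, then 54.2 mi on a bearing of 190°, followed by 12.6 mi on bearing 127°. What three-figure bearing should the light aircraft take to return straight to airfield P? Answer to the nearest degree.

289°

Leg 1 (013°, 28.1 mi): east 28.1 sin 13° = 6.32, north 28.1 cos 13° = 27.38
Leg 2 (062°, 40.8 mi): east 40.8 sin 62° = 36.02, north 40.8 cos 62° = 19.15
Leg 3 (190°, 54.2 mi): east 54.2 sin 190° = -9.41, north 54.2 cos 190° = -53.38
Leg 4 (127°, 12.6 mi): east 12.6 sin 127° = 10.06, north 12.6 cos 127° = -7.58
Net displacement: 43.00 east, -14.43 north. Direction back to start is (-43.00, 14.43): bearing = atan2(-43.00, 14.43) mod 360° = 288.55° ≈ 289°.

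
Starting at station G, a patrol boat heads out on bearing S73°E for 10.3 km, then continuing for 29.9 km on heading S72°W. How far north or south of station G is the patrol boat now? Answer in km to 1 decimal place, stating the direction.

Leg 1 (S73°E, 10.3 km): east 10.3 sin 107° = 9.85, north 10.3 cos 107° = -3.01
Leg 2 (S72°W, 29.9 km): east 29.9 sin 252° = -28.44, north 29.9 cos 252° = -9.24
Net north component: -12.25 km.

12.3 km south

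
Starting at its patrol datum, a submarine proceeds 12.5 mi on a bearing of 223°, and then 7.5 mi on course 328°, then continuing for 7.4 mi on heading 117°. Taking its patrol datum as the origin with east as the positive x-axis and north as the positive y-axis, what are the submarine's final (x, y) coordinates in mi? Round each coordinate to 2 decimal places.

(-5.91, -6.14)

Leg 1 (223°, 12.5 mi): east 12.5 sin 223° = -8.52, north 12.5 cos 223° = -9.14
Leg 2 (328°, 7.5 mi): east 7.5 sin 328° = -3.97, north 7.5 cos 328° = 6.36
Leg 3 (117°, 7.4 mi): east 7.4 sin 117° = 6.59, north 7.4 cos 117° = -3.36
Summing: -5.91 mi east, -6.14 mi north → (-5.91, -6.14).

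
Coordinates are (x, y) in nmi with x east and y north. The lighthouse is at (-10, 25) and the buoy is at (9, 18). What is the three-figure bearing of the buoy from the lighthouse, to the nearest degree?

Δeast = 9 − -10 = 19.00; Δnorth = 18 − 25 = -7.00.
Bearing = atan2(Δeast, Δnorth) mod 360° = 110.22° ≈ 110°.

110°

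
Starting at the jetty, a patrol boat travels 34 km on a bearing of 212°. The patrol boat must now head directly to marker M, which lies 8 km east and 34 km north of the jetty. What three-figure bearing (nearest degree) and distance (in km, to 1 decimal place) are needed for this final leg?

Leg 1 (212°, 34 km): east 34 sin 212° = -18.02, north 34 cos 212° = -28.83
Current position: (-18.02, -28.83). Target: (8, 34). Remaining: Δeast = 26.02, Δnorth = 62.83.
Bearing = atan2(26.02, 62.83) mod 360° = 22.49°; distance = √((26.02)² + (62.83)²) = 68.007 km.

022°, 68.0 km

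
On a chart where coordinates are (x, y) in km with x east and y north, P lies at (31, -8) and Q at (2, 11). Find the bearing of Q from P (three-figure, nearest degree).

303°

Δeast = 2 − 31 = -29.00; Δnorth = 11 − -8 = 19.00.
Bearing = atan2(Δeast, Δnorth) mod 360° = 303.23° ≈ 303°.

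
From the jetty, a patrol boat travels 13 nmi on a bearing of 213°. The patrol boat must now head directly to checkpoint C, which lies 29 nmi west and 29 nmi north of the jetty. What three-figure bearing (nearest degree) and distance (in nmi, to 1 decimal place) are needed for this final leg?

331°, 45.5 nmi

Leg 1 (213°, 13 nmi): east 13 sin 213° = -7.08, north 13 cos 213° = -10.90
Current position: (-7.08, -10.90). Target: (-29, 29). Remaining: Δeast = -21.92, Δnorth = 39.90.
Bearing = atan2(-21.92, 39.90) mod 360° = 331.22°; distance = √((-21.92)² + (39.90)²) = 45.527 nmi.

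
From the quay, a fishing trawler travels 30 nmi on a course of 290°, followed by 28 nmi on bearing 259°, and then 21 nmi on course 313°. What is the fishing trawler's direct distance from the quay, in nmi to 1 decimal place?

Leg 1 (290°, 30 nmi): east 30 sin 290° = -28.19, north 30 cos 290° = 10.26
Leg 2 (259°, 28 nmi): east 28 sin 259° = -27.49, north 28 cos 259° = -5.34
Leg 3 (313°, 21 nmi): east 21 sin 313° = -15.36, north 21 cos 313° = 14.32
Net: -71.03 east, 19.24 north. Distance = √((-71.03)² + (19.24)²) = 73.594 nmi.

73.6 nmi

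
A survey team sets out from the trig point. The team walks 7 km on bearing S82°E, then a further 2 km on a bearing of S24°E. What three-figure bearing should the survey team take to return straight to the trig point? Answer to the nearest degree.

290°

Leg 1 (S82°E, 7 km): east 7 sin 98° = 6.93, north 7 cos 98° = -0.97
Leg 2 (S24°E, 2 km): east 2 sin 156° = 0.81, north 2 cos 156° = -1.83
Net displacement: 7.75 east, -2.80 north. Direction back to start is (-7.75, 2.80): bearing = atan2(-7.75, 2.80) mod 360° = 289.88° ≈ 290°.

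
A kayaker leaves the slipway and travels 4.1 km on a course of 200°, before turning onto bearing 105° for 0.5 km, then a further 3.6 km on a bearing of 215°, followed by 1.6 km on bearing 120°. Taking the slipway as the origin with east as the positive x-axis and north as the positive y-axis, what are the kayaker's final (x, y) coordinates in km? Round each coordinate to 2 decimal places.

(-1.60, -7.73)

Leg 1 (200°, 4.1 km): east 4.1 sin 200° = -1.40, north 4.1 cos 200° = -3.85
Leg 2 (105°, 0.5 km): east 0.5 sin 105° = 0.48, north 0.5 cos 105° = -0.13
Leg 3 (215°, 3.6 km): east 3.6 sin 215° = -2.06, north 3.6 cos 215° = -2.95
Leg 4 (120°, 1.6 km): east 1.6 sin 120° = 1.39, north 1.6 cos 120° = -0.80
Summing: -1.60 km east, -7.73 km north → (-1.60, -7.73).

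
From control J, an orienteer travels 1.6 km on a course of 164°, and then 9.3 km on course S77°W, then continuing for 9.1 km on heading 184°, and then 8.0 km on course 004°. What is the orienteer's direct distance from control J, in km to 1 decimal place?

Leg 1 (164°, 1.6 km): east 1.6 sin 164° = 0.44, north 1.6 cos 164° = -1.54
Leg 2 (S77°W, 9.3 km): east 9.3 sin 257° = -9.06, north 9.3 cos 257° = -2.09
Leg 3 (184°, 9.1 km): east 9.1 sin 184° = -0.63, north 9.1 cos 184° = -9.08
Leg 4 (004°, 8.0 km): east 8.0 sin 4° = 0.56, north 8.0 cos 4° = 7.98
Net: -8.70 east, -4.73 north. Distance = √((-8.70)² + (-4.73)²) = 9.899 km.

9.9 km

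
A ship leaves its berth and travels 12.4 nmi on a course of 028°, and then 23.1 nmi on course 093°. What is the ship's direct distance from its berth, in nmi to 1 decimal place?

30.5 nmi

Leg 1 (028°, 12.4 nmi): east 12.4 sin 28° = 5.82, north 12.4 cos 28° = 10.95
Leg 2 (093°, 23.1 nmi): east 23.1 sin 93° = 23.07, north 23.1 cos 93° = -1.21
Net: 28.89 east, 9.74 north. Distance = √((28.89)² + (9.74)²) = 30.487 nmi.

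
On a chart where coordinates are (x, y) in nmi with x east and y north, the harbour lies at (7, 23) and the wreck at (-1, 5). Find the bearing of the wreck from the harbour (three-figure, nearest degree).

204°

Δeast = -1 − 7 = -8.00; Δnorth = 5 − 23 = -18.00.
Bearing = atan2(Δeast, Δnorth) mod 360° = 203.96° ≈ 204°.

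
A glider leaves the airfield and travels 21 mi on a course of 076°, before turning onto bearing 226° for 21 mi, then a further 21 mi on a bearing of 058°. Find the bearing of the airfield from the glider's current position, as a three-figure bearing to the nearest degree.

Leg 1 (076°, 21 mi): east 21 sin 76° = 20.38, north 21 cos 76° = 5.08
Leg 2 (226°, 21 mi): east 21 sin 226° = -15.11, north 21 cos 226° = -14.59
Leg 3 (058°, 21 mi): east 21 sin 58° = 17.81, north 21 cos 58° = 11.13
Net displacement: 23.08 east, 1.62 north. Direction back to start is (-23.08, -1.62): bearing = atan2(-23.08, -1.62) mod 360° = 265.98° ≈ 266°.

266°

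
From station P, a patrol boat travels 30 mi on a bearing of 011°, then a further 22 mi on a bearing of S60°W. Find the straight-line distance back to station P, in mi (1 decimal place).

22.8 mi

Leg 1 (011°, 30 mi): east 30 sin 11° = 5.72, north 30 cos 11° = 29.45
Leg 2 (S60°W, 22 mi): east 22 sin 240° = -19.05, north 22 cos 240° = -11.00
Net: -13.33 east, 18.45 north. Distance = √((-13.33)² + (18.45)²) = 22.760 mi.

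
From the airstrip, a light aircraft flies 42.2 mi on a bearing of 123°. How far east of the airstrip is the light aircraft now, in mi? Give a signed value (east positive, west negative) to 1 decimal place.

35.4 mi

Leg 1 (123°, 42.2 mi): east 42.2 sin 123° = 35.39, north 42.2 cos 123° = -22.98
Net east component: 35.39 mi.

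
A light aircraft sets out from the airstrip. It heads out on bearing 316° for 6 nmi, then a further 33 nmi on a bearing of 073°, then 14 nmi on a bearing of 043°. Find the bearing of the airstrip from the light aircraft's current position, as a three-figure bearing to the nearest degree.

Leg 1 (316°, 6 nmi): east 6 sin 316° = -4.17, north 6 cos 316° = 4.32
Leg 2 (073°, 33 nmi): east 33 sin 73° = 31.56, north 33 cos 73° = 9.65
Leg 3 (043°, 14 nmi): east 14 sin 43° = 9.55, north 14 cos 43° = 10.24
Net displacement: 36.94 east, 24.20 north. Direction back to start is (-36.94, -24.20): bearing = atan2(-36.94, -24.20) mod 360° = 236.77° ≈ 237°.

237°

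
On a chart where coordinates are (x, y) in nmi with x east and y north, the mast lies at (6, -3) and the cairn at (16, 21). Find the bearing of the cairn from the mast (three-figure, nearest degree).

023°

Δeast = 16 − 6 = 10.00; Δnorth = 21 − -3 = 24.00.
Bearing = atan2(Δeast, Δnorth) mod 360° = 22.62° ≈ 023°.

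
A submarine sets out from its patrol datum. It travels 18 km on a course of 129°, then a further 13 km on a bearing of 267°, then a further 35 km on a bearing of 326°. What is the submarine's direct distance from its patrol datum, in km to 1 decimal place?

25.2 km

Leg 1 (129°, 18 km): east 18 sin 129° = 13.99, north 18 cos 129° = -11.33
Leg 2 (267°, 13 km): east 13 sin 267° = -12.98, north 13 cos 267° = -0.68
Leg 3 (326°, 35 km): east 35 sin 326° = -19.57, north 35 cos 326° = 29.02
Net: -18.57 east, 17.01 north. Distance = √((-18.57)² + (17.01)²) = 25.178 km.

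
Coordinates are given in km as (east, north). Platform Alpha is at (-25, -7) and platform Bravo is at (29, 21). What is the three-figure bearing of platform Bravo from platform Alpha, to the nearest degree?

063°

Δeast = 29 − -25 = 54.00; Δnorth = 21 − -7 = 28.00.
Bearing = atan2(Δeast, Δnorth) mod 360° = 62.59° ≈ 063°.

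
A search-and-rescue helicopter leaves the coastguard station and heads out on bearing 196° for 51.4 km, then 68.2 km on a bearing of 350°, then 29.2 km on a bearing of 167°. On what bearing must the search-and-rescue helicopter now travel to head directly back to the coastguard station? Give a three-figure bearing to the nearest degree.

Leg 1 (196°, 51.4 km): east 51.4 sin 196° = -14.17, north 51.4 cos 196° = -49.41
Leg 2 (350°, 68.2 km): east 68.2 sin 350° = -11.84, north 68.2 cos 350° = 67.16
Leg 3 (167°, 29.2 km): east 29.2 sin 167° = 6.57, north 29.2 cos 167° = -28.45
Net displacement: -19.44 east, -10.70 north. Direction back to start is (19.44, 10.70): bearing = atan2(19.44, 10.70) mod 360° = 61.18° ≈ 061°.

061°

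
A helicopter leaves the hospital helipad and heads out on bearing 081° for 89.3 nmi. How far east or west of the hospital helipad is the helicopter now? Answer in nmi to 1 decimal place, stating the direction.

Leg 1 (081°, 89.3 nmi): east 89.3 sin 81° = 88.20, north 89.3 cos 81° = 13.97
Net east component: 88.20 nmi.

88.2 nmi east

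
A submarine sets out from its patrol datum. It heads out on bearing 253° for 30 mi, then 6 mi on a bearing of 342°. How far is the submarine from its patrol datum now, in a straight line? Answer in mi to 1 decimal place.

30.7 mi

Leg 1 (253°, 30 mi): east 30 sin 253° = -28.69, north 30 cos 253° = -8.77
Leg 2 (342°, 6 mi): east 6 sin 342° = -1.85, north 6 cos 342° = 5.71
Net: -30.54 east, -3.06 north. Distance = √((-30.54)² + (-3.06)²) = 30.697 mi.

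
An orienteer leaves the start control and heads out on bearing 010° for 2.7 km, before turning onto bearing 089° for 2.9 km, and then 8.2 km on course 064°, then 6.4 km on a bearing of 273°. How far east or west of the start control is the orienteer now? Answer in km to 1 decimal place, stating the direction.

4.3 km east

Leg 1 (010°, 2.7 km): east 2.7 sin 10° = 0.47, north 2.7 cos 10° = 2.66
Leg 2 (089°, 2.9 km): east 2.9 sin 89° = 2.90, north 2.9 cos 89° = 0.05
Leg 3 (064°, 8.2 km): east 8.2 sin 64° = 7.37, north 8.2 cos 64° = 3.59
Leg 4 (273°, 6.4 km): east 6.4 sin 273° = -6.39, north 6.4 cos 273° = 0.33
Net east component: 4.35 km.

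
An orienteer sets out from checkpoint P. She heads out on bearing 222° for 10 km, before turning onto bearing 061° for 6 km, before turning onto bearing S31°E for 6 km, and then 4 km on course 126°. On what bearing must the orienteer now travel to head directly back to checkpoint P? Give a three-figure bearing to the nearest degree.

338°

Leg 1 (222°, 10 km): east 10 sin 222° = -6.69, north 10 cos 222° = -7.43
Leg 2 (061°, 6 km): east 6 sin 61° = 5.25, north 6 cos 61° = 2.91
Leg 3 (S31°E, 6 km): east 6 sin 149° = 3.09, north 6 cos 149° = -5.14
Leg 4 (126°, 4 km): east 4 sin 126° = 3.24, north 4 cos 126° = -2.35
Net displacement: 4.88 east, -12.02 north. Direction back to start is (-4.88, 12.02): bearing = atan2(-4.88, 12.02) mod 360° = 337.89° ≈ 338°.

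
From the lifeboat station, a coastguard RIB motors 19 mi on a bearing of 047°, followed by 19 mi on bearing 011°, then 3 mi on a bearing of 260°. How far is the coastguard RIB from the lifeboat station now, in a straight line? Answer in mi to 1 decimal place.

34.3 mi

Leg 1 (047°, 19 mi): east 19 sin 47° = 13.90, north 19 cos 47° = 12.96
Leg 2 (011°, 19 mi): east 19 sin 11° = 3.63, north 19 cos 11° = 18.65
Leg 3 (260°, 3 mi): east 3 sin 260° = -2.95, north 3 cos 260° = -0.52
Net: 14.57 east, 31.09 north. Distance = √((14.57)² + (31.09)²) = 34.331 mi.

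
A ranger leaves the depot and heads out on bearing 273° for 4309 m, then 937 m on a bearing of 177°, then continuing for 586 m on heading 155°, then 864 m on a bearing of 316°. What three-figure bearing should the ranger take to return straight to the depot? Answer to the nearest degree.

082°

Leg 1 (273°, 4309 m): east 4309 sin 273° = -4303.09, north 4309 cos 273° = 225.52
Leg 2 (177°, 937 m): east 937 sin 177° = 49.04, north 937 cos 177° = -935.72
Leg 3 (155°, 586 m): east 586 sin 155° = 247.65, north 586 cos 155° = -531.10
Leg 4 (316°, 864 m): east 864 sin 316° = -600.18, north 864 cos 316° = 621.51
Net displacement: -4606.59 east, -619.79 north. Direction back to start is (4606.59, 619.79): bearing = atan2(4606.59, 619.79) mod 360° = 82.34° ≈ 082°.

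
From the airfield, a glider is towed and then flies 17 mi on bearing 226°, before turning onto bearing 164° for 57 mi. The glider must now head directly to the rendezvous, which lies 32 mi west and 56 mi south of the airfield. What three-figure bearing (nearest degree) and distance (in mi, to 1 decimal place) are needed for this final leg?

Leg 1 (226°, 17 mi): east 17 sin 226° = -12.23, north 17 cos 226° = -11.81
Leg 2 (164°, 57 mi): east 57 sin 164° = 15.71, north 57 cos 164° = -54.79
Current position: (3.48, -66.60). Target: (-32, -56). Remaining: Δeast = -35.48, Δnorth = 10.60.
Bearing = atan2(-35.48, 10.60) mod 360° = 286.63°; distance = √((-35.48)² + (10.60)²) = 37.032 mi.

287°, 37.0 mi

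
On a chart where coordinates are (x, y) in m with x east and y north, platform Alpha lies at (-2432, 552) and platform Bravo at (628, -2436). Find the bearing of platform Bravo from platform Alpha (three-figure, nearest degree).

Δeast = 628 − -2432 = 3060.00; Δnorth = -2436 − 552 = -2988.00.
Bearing = atan2(Δeast, Δnorth) mod 360° = 134.32° ≈ 134°.

134°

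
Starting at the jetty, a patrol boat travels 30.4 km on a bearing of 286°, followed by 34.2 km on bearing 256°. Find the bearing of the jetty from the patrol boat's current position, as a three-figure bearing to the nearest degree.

Leg 1 (286°, 30.4 km): east 30.4 sin 286° = -29.22, north 30.4 cos 286° = 8.38
Leg 2 (256°, 34.2 km): east 34.2 sin 256° = -33.18, north 34.2 cos 256° = -8.27
Net displacement: -62.41 east, 0.11 north. Direction back to start is (62.41, -0.11): bearing = atan2(62.41, -0.11) mod 360° = 90.10° ≈ 090°.

090°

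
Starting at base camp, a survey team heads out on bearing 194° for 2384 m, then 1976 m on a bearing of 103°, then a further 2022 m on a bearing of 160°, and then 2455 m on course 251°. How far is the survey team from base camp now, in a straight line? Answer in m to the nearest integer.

5464 m

Leg 1 (194°, 2384 m): east 2384 sin 194° = -576.74, north 2384 cos 194° = -2313.19
Leg 2 (103°, 1976 m): east 1976 sin 103° = 1925.36, north 1976 cos 103° = -444.50
Leg 3 (160°, 2022 m): east 2022 sin 160° = 691.56, north 2022 cos 160° = -1900.06
Leg 4 (251°, 2455 m): east 2455 sin 251° = -2321.25, north 2455 cos 251° = -799.27
Net: -281.07 east, -5457.02 north. Distance = √((-281.07)² + (-5457.02)²) = 5464.250 m.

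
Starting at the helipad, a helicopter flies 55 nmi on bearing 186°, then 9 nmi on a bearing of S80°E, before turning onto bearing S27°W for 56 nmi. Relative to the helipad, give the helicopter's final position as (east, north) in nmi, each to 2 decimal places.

Leg 1 (186°, 55 nmi): east 55 sin 186° = -5.75, north 55 cos 186° = -54.70
Leg 2 (S80°E, 9 nmi): east 9 sin 100° = 8.86, north 9 cos 100° = -1.56
Leg 3 (S27°W, 56 nmi): east 56 sin 207° = -25.42, north 56 cos 207° = -49.90
Summing: -22.31 nmi east, -106.16 nmi north → (-22.31, -106.16).

(-22.31, -106.16)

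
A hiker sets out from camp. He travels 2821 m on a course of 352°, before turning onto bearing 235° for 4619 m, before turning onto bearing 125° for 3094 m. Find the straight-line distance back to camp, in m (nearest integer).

2314 m

Leg 1 (352°, 2821 m): east 2821 sin 352° = -392.61, north 2821 cos 352° = 2793.55
Leg 2 (235°, 4619 m): east 4619 sin 235° = -3783.66, north 4619 cos 235° = -2649.35
Leg 3 (125°, 3094 m): east 3094 sin 125° = 2534.46, north 3094 cos 125° = -1774.65
Net: -1641.81 east, -1630.45 north. Distance = √((-1641.81)² + (-1630.45)²) = 2313.853 m.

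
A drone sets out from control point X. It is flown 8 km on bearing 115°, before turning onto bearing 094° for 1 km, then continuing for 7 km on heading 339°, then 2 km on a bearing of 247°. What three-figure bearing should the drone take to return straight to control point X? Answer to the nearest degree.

Leg 1 (115°, 8 km): east 8 sin 115° = 7.25, north 8 cos 115° = -3.38
Leg 2 (094°, 1 km): east 1 sin 94° = 1.00, north 1 cos 94° = -0.07
Leg 3 (339°, 7 km): east 7 sin 339° = -2.51, north 7 cos 339° = 6.54
Leg 4 (247°, 2 km): east 2 sin 247° = -1.84, north 2 cos 247° = -0.78
Net displacement: 3.90 east, 2.30 north. Direction back to start is (-3.90, -2.30): bearing = atan2(-3.90, -2.30) mod 360° = 239.43° ≈ 239°.

239°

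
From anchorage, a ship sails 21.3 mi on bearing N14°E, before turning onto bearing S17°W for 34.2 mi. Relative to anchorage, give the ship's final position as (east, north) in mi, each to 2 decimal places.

Leg 1 (N14°E, 21.3 mi): east 21.3 sin 14° = 5.15, north 21.3 cos 14° = 20.67
Leg 2 (S17°W, 34.2 mi): east 34.2 sin 197° = -10.00, north 34.2 cos 197° = -32.71
Summing: -4.85 mi east, -12.04 mi north → (-4.85, -12.04).

(-4.85, -12.04)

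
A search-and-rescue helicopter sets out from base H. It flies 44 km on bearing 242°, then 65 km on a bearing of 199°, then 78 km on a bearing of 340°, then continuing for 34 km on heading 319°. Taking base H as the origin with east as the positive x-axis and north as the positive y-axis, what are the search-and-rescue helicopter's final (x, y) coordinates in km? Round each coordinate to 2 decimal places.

(-109.00, 16.84)

Leg 1 (242°, 44 km): east 44 sin 242° = -38.85, north 44 cos 242° = -20.66
Leg 2 (199°, 65 km): east 65 sin 199° = -21.16, north 65 cos 199° = -61.46
Leg 3 (340°, 78 km): east 78 sin 340° = -26.68, north 78 cos 340° = 73.30
Leg 4 (319°, 34 km): east 34 sin 319° = -22.31, north 34 cos 319° = 25.66
Summing: -109.00 km east, 16.84 km north → (-109.00, 16.84).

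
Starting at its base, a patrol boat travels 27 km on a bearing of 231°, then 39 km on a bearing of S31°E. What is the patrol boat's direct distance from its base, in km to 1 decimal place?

50.4 km

Leg 1 (231°, 27 km): east 27 sin 231° = -20.98, north 27 cos 231° = -16.99
Leg 2 (S31°E, 39 km): east 39 sin 149° = 20.09, north 39 cos 149° = -33.43
Net: -0.90 east, -50.42 north. Distance = √((-0.90)² + (-50.42)²) = 50.429 km.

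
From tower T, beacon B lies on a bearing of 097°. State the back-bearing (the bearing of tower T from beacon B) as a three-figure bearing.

277°

Back-bearing = 097° + 180° = 277°.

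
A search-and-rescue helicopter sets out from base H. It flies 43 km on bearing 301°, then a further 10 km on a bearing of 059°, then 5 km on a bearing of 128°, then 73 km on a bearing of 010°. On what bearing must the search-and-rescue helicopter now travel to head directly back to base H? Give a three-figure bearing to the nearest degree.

173°

Leg 1 (301°, 43 km): east 43 sin 301° = -36.86, north 43 cos 301° = 22.15
Leg 2 (059°, 10 km): east 10 sin 59° = 8.57, north 10 cos 59° = 5.15
Leg 3 (128°, 5 km): east 5 sin 128° = 3.94, north 5 cos 128° = -3.08
Leg 4 (010°, 73 km): east 73 sin 10° = 12.68, north 73 cos 10° = 71.89
Net displacement: -11.67 east, 96.11 north. Direction back to start is (11.67, -96.11): bearing = atan2(11.67, -96.11) mod 360° = 173.08° ≈ 173°.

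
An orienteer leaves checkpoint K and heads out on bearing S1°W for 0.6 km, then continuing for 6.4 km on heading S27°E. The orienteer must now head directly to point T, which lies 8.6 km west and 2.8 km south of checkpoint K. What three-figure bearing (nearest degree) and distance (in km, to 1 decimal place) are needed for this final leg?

Leg 1 (S1°W, 0.6 km): east 0.6 sin 181° = -0.01, north 0.6 cos 181° = -0.60
Leg 2 (S27°E, 6.4 km): east 6.4 sin 153° = 2.91, north 6.4 cos 153° = -5.70
Current position: (2.90, -6.30). Target: (-8.6, -2.8). Remaining: Δeast = -11.50, Δnorth = 3.50.
Bearing = atan2(-11.50, 3.50) mod 360° = 286.95°; distance = √((-11.50)² + (3.50)²) = 12.017 km.

287°, 12.0 km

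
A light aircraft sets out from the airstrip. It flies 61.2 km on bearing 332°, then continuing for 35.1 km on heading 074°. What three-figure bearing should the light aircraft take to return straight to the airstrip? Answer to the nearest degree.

184°

Leg 1 (332°, 61.2 km): east 61.2 sin 332° = -28.73, north 61.2 cos 332° = 54.04
Leg 2 (074°, 35.1 km): east 35.1 sin 74° = 33.74, north 35.1 cos 74° = 9.67
Net displacement: 5.01 east, 63.71 north. Direction back to start is (-5.01, -63.71): bearing = atan2(-5.01, -63.71) mod 360° = 184.50° ≈ 184°.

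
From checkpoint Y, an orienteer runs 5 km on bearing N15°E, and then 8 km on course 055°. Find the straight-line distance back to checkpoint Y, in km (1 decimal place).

Leg 1 (N15°E, 5 km): east 5 sin 15° = 1.29, north 5 cos 15° = 4.83
Leg 2 (055°, 8 km): east 8 sin 55° = 6.55, north 8 cos 55° = 4.59
Net: 7.85 east, 9.42 north. Distance = √((7.85)² + (9.42)²) = 12.259 km.

12.3 km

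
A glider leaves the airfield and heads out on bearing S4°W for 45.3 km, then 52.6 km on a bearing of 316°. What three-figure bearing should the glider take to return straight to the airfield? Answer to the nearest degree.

080°

Leg 1 (S4°W, 45.3 km): east 45.3 sin 184° = -3.16, north 45.3 cos 184° = -45.19
Leg 2 (316°, 52.6 km): east 52.6 sin 316° = -36.54, north 52.6 cos 316° = 37.84
Net displacement: -39.70 east, -7.35 north. Direction back to start is (39.70, 7.35): bearing = atan2(39.70, 7.35) mod 360° = 79.51° ≈ 080°.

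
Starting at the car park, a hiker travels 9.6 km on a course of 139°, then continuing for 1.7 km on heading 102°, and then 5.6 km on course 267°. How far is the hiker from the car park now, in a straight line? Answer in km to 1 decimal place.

Leg 1 (139°, 9.6 km): east 9.6 sin 139° = 6.30, north 9.6 cos 139° = -7.25
Leg 2 (102°, 1.7 km): east 1.7 sin 102° = 1.66, north 1.7 cos 102° = -0.35
Leg 3 (267°, 5.6 km): east 5.6 sin 267° = -5.59, north 5.6 cos 267° = -0.29
Net: 2.37 east, -7.89 north. Distance = √((2.37)² + (-7.89)²) = 8.240 km.

8.2 km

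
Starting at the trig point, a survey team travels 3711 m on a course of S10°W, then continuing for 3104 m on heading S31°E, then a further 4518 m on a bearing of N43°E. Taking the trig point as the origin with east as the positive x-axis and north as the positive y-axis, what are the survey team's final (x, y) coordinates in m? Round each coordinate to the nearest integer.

(4036, -3011)

Leg 1 (S10°W, 3711 m): east 3711 sin 190° = -644.41, north 3711 cos 190° = -3654.62
Leg 2 (S31°E, 3104 m): east 3104 sin 149° = 1598.68, north 3104 cos 149° = -2660.65
Leg 3 (N43°E, 4518 m): east 4518 sin 43° = 3081.27, north 4518 cos 43° = 3304.26
Summing: 4035.54 m east, -3011.01 m north → (4036, -3011).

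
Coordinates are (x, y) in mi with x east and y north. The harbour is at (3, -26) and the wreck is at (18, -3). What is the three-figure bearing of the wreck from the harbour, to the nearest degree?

033°

Δeast = 18 − 3 = 15.00; Δnorth = -3 − -26 = 23.00.
Bearing = atan2(Δeast, Δnorth) mod 360° = 33.11° ≈ 033°.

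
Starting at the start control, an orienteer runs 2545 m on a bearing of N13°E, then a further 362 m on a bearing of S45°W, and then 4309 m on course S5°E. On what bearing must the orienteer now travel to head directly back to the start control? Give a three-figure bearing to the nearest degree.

Leg 1 (N13°E, 2545 m): east 2545 sin 13° = 572.50, north 2545 cos 13° = 2479.77
Leg 2 (S45°W, 362 m): east 362 sin 225° = -255.97, north 362 cos 225° = -255.97
Leg 3 (S5°E, 4309 m): east 4309 sin 175° = 375.55, north 4309 cos 175° = -4292.60
Net displacement: 692.08 east, -2068.80 north. Direction back to start is (-692.08, 2068.80): bearing = atan2(-692.08, 2068.80) mod 360° = 341.50° ≈ 342°.

342°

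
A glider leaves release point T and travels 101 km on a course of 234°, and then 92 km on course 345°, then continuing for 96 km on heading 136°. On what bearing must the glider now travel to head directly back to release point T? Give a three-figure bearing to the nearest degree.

Leg 1 (234°, 101 km): east 101 sin 234° = -81.71, north 101 cos 234° = -59.37
Leg 2 (345°, 92 km): east 92 sin 345° = -23.81, north 92 cos 345° = 88.87
Leg 3 (136°, 96 km): east 96 sin 136° = 66.69, north 96 cos 136° = -69.06
Net displacement: -38.83 east, -39.56 north. Direction back to start is (38.83, 39.56): bearing = atan2(38.83, 39.56) mod 360° = 44.47° ≈ 044°.

044°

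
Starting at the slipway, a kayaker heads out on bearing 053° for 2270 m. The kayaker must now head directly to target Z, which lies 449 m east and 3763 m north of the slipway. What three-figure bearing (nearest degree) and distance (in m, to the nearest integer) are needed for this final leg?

Leg 1 (053°, 2270 m): east 2270 sin 53° = 1812.90, north 2270 cos 53° = 1366.12
Current position: (1812.90, 1366.12). Target: (449, 3763). Remaining: Δeast = -1363.90, Δnorth = 2396.88.
Bearing = atan2(-1363.90, 2396.88) mod 360° = 330.36°; distance = √((-1363.90)² + (2396.88)²) = 2757.764 m.

330°, 2758 m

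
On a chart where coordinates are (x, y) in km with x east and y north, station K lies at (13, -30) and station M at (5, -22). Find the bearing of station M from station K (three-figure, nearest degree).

315°

Δeast = 5 − 13 = -8.00; Δnorth = -22 − -30 = 8.00.
Bearing = atan2(Δeast, Δnorth) mod 360° = 315.00° ≈ 315°.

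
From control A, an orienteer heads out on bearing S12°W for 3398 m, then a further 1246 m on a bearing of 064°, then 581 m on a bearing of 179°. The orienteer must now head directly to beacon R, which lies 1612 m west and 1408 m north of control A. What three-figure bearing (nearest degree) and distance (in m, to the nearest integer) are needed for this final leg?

Leg 1 (S12°W, 3398 m): east 3398 sin 192° = -706.48, north 3398 cos 192° = -3323.75
Leg 2 (064°, 1246 m): east 1246 sin 64° = 1119.90, north 1246 cos 64° = 546.21
Leg 3 (179°, 581 m): east 581 sin 179° = 10.14, north 581 cos 179° = -580.91
Current position: (423.55, -3358.45). Target: (-1612, 1408). Remaining: Δeast = -2035.55, Δnorth = 4766.45.
Bearing = atan2(-2035.55, 4766.45) mod 360° = 336.87°; distance = √((-2035.55)² + (4766.45)²) = 5182.904 m.

337°, 5183 m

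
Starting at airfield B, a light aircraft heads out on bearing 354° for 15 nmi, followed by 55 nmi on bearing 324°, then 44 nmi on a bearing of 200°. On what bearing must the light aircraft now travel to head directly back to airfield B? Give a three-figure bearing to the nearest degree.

Leg 1 (354°, 15 nmi): east 15 sin 354° = -1.57, north 15 cos 354° = 14.92
Leg 2 (324°, 55 nmi): east 55 sin 324° = -32.33, north 55 cos 324° = 44.50
Leg 3 (200°, 44 nmi): east 44 sin 200° = -15.05, north 44 cos 200° = -41.35
Net displacement: -48.95 east, 18.07 north. Direction back to start is (48.95, -18.07): bearing = atan2(48.95, -18.07) mod 360° = 110.26° ≈ 110°.

110°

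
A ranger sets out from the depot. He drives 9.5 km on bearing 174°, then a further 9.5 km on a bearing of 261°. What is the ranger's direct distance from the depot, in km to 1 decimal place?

13.8 km

Leg 1 (174°, 9.5 km): east 9.5 sin 174° = 0.99, north 9.5 cos 174° = -9.45
Leg 2 (261°, 9.5 km): east 9.5 sin 261° = -9.38, north 9.5 cos 261° = -1.49
Net: -8.39 east, -10.93 north. Distance = √((-8.39)² + (-10.93)²) = 13.782 km.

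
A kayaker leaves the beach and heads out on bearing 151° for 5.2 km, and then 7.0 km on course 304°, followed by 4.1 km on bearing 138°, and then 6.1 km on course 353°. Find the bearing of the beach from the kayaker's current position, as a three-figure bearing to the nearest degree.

152°

Leg 1 (151°, 5.2 km): east 5.2 sin 151° = 2.52, north 5.2 cos 151° = -4.55
Leg 2 (304°, 7.0 km): east 7.0 sin 304° = -5.80, north 7.0 cos 304° = 3.91
Leg 3 (138°, 4.1 km): east 4.1 sin 138° = 2.74, north 4.1 cos 138° = -3.05
Leg 4 (353°, 6.1 km): east 6.1 sin 353° = -0.74, north 6.1 cos 353° = 6.05
Net displacement: -1.28 east, 2.37 north. Direction back to start is (1.28, -2.37): bearing = atan2(1.28, -2.37) mod 360° = 151.63° ≈ 152°.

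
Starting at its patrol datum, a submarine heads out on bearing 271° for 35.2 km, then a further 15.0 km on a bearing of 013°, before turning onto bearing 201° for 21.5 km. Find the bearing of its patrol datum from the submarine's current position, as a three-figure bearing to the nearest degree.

083°

Leg 1 (271°, 35.2 km): east 35.2 sin 271° = -35.19, north 35.2 cos 271° = 0.61
Leg 2 (013°, 15.0 km): east 15.0 sin 13° = 3.37, north 15.0 cos 13° = 14.62
Leg 3 (201°, 21.5 km): east 21.5 sin 201° = -7.70, north 21.5 cos 201° = -20.07
Net displacement: -39.53 east, -4.84 north. Direction back to start is (39.53, 4.84): bearing = atan2(39.53, 4.84) mod 360° = 83.02° ≈ 083°.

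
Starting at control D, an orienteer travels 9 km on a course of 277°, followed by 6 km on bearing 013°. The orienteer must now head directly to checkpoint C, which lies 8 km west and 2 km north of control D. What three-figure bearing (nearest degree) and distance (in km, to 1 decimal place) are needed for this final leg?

185°, 5.0 km

Leg 1 (277°, 9 km): east 9 sin 277° = -8.93, north 9 cos 277° = 1.10
Leg 2 (013°, 6 km): east 6 sin 13° = 1.35, north 6 cos 13° = 5.85
Current position: (-7.58, 6.94). Target: (-8, 2). Remaining: Δeast = -0.42, Δnorth = -4.94.
Bearing = atan2(-0.42, -4.94) mod 360° = 184.82°; distance = √((-0.42)² + (-4.94)²) = 4.961 km.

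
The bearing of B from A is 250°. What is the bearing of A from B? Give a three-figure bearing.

070°

Back-bearing = 250° − 180° = 070°.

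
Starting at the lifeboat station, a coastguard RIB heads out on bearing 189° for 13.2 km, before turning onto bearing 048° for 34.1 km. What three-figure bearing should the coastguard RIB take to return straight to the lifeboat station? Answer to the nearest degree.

247°

Leg 1 (189°, 13.2 km): east 13.2 sin 189° = -2.06, north 13.2 cos 189° = -13.04
Leg 2 (048°, 34.1 km): east 34.1 sin 48° = 25.34, north 34.1 cos 48° = 22.82
Net displacement: 23.28 east, 9.78 north. Direction back to start is (-23.28, -9.78): bearing = atan2(-23.28, -9.78) mod 360° = 247.21° ≈ 247°.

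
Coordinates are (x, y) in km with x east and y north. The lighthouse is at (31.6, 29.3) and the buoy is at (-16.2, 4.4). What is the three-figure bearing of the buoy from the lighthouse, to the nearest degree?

242°

Δeast = -16.2 − 31.6 = -47.80; Δnorth = 4.4 − 29.3 = -24.90.
Bearing = atan2(Δeast, Δnorth) mod 360° = 242.48° ≈ 242°.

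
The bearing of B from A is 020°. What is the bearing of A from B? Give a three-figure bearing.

Back-bearing = 020° + 180° = 200°.

200°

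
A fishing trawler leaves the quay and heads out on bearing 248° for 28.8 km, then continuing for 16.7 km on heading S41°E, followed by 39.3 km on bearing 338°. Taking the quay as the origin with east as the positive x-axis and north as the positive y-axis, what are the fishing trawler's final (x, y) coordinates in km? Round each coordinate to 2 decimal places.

Leg 1 (248°, 28.8 km): east 28.8 sin 248° = -26.70, north 28.8 cos 248° = -10.79
Leg 2 (S41°E, 16.7 km): east 16.7 sin 139° = 10.96, north 16.7 cos 139° = -12.60
Leg 3 (338°, 39.3 km): east 39.3 sin 338° = -14.72, north 39.3 cos 338° = 36.44
Summing: -30.47 km east, 13.05 km north → (-30.47, 13.05).

(-30.47, 13.05)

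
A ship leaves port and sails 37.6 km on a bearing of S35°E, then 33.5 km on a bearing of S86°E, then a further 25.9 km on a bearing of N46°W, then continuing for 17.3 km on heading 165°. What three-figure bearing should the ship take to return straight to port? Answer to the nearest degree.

Leg 1 (S35°E, 37.6 km): east 37.6 sin 145° = 21.57, north 37.6 cos 145° = -30.80
Leg 2 (S86°E, 33.5 km): east 33.5 sin 94° = 33.42, north 33.5 cos 94° = -2.34
Leg 3 (N46°W, 25.9 km): east 25.9 sin 314° = -18.63, north 25.9 cos 314° = 17.99
Leg 4 (165°, 17.3 km): east 17.3 sin 165° = 4.48, north 17.3 cos 165° = -16.71
Net displacement: 40.83 east, -31.86 north. Direction back to start is (-40.83, 31.86): bearing = atan2(-40.83, 31.86) mod 360° = 307.96° ≈ 308°.

308°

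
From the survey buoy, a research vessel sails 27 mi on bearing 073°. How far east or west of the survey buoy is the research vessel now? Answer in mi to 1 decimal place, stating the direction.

25.8 mi east

Leg 1 (073°, 27 mi): east 27 sin 73° = 25.82, north 27 cos 73° = 7.89
Net east component: 25.82 mi.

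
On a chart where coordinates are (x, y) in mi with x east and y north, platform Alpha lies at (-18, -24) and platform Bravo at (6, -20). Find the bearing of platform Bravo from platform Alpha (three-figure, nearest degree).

081°

Δeast = 6 − -18 = 24.00; Δnorth = -20 − -24 = 4.00.
Bearing = atan2(Δeast, Δnorth) mod 360° = 80.54° ≈ 081°.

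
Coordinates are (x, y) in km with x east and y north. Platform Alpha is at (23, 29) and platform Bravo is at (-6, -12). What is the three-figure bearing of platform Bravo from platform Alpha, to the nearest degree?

Δeast = -6 − 23 = -29.00; Δnorth = -12 − 29 = -41.00.
Bearing = atan2(Δeast, Δnorth) mod 360° = 215.27° ≈ 215°.

215°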